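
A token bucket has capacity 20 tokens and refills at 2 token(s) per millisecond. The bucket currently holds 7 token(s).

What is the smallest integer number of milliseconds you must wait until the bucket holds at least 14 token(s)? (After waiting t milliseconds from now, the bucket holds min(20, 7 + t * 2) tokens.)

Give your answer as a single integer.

Answer: 4

Derivation:
Need 7 + t * 2 >= 14, so t >= 7/2.
Smallest integer t = ceil(7/2) = 4.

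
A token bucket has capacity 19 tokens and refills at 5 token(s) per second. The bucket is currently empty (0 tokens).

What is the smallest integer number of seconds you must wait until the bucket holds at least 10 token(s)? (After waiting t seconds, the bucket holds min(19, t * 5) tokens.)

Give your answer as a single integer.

Need t * 5 >= 10, so t >= 10/5.
Smallest integer t = ceil(10/5) = 2.

Answer: 2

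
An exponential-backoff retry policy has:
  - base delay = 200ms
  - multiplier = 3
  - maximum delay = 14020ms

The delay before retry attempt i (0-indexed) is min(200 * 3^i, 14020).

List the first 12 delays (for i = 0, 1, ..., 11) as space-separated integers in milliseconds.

Computing each delay:
  i=0: min(200*3^0, 14020) = 200
  i=1: min(200*3^1, 14020) = 600
  i=2: min(200*3^2, 14020) = 1800
  i=3: min(200*3^3, 14020) = 5400
  i=4: min(200*3^4, 14020) = 14020
  i=5: min(200*3^5, 14020) = 14020
  i=6: min(200*3^6, 14020) = 14020
  i=7: min(200*3^7, 14020) = 14020
  i=8: min(200*3^8, 14020) = 14020
  i=9: min(200*3^9, 14020) = 14020
  i=10: min(200*3^10, 14020) = 14020
  i=11: min(200*3^11, 14020) = 14020

Answer: 200 600 1800 5400 14020 14020 14020 14020 14020 14020 14020 14020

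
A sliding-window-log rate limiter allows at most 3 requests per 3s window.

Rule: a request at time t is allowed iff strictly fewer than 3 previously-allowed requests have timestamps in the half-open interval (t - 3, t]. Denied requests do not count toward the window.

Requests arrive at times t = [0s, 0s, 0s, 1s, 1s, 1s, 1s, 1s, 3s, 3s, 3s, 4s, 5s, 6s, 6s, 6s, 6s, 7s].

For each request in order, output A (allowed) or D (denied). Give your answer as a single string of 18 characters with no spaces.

Answer: AAADDDDDAAADDAAADD

Derivation:
Tracking allowed requests in the window:
  req#1 t=0s: ALLOW
  req#2 t=0s: ALLOW
  req#3 t=0s: ALLOW
  req#4 t=1s: DENY
  req#5 t=1s: DENY
  req#6 t=1s: DENY
  req#7 t=1s: DENY
  req#8 t=1s: DENY
  req#9 t=3s: ALLOW
  req#10 t=3s: ALLOW
  req#11 t=3s: ALLOW
  req#12 t=4s: DENY
  req#13 t=5s: DENY
  req#14 t=6s: ALLOW
  req#15 t=6s: ALLOW
  req#16 t=6s: ALLOW
  req#17 t=6s: DENY
  req#18 t=7s: DENY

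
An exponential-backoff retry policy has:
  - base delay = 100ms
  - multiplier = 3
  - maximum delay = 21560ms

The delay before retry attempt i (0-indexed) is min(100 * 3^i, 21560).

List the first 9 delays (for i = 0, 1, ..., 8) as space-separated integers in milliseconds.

Computing each delay:
  i=0: min(100*3^0, 21560) = 100
  i=1: min(100*3^1, 21560) = 300
  i=2: min(100*3^2, 21560) = 900
  i=3: min(100*3^3, 21560) = 2700
  i=4: min(100*3^4, 21560) = 8100
  i=5: min(100*3^5, 21560) = 21560
  i=6: min(100*3^6, 21560) = 21560
  i=7: min(100*3^7, 21560) = 21560
  i=8: min(100*3^8, 21560) = 21560

Answer: 100 300 900 2700 8100 21560 21560 21560 21560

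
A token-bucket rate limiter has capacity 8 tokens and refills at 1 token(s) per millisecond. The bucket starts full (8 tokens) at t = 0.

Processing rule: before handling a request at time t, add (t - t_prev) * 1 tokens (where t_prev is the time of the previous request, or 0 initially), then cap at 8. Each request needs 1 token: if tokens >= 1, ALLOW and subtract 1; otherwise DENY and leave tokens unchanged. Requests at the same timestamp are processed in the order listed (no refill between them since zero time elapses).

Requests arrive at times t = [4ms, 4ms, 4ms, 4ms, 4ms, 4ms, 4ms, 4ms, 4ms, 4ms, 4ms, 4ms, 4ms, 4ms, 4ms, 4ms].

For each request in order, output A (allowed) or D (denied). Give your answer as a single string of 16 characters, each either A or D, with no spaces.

Simulating step by step:
  req#1 t=4ms: ALLOW
  req#2 t=4ms: ALLOW
  req#3 t=4ms: ALLOW
  req#4 t=4ms: ALLOW
  req#5 t=4ms: ALLOW
  req#6 t=4ms: ALLOW
  req#7 t=4ms: ALLOW
  req#8 t=4ms: ALLOW
  req#9 t=4ms: DENY
  req#10 t=4ms: DENY
  req#11 t=4ms: DENY
  req#12 t=4ms: DENY
  req#13 t=4ms: DENY
  req#14 t=4ms: DENY
  req#15 t=4ms: DENY
  req#16 t=4ms: DENY

Answer: AAAAAAAADDDDDDDD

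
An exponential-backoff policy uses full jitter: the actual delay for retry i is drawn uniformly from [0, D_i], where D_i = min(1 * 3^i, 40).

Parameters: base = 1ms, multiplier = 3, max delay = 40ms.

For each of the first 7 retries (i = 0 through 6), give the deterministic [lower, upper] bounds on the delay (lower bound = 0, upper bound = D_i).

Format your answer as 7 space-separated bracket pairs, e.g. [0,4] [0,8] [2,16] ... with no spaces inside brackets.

Answer: [0,1] [0,3] [0,9] [0,27] [0,40] [0,40] [0,40]

Derivation:
Computing bounds per retry:
  i=0: D_i=min(1*3^0,40)=1, bounds=[0,1]
  i=1: D_i=min(1*3^1,40)=3, bounds=[0,3]
  i=2: D_i=min(1*3^2,40)=9, bounds=[0,9]
  i=3: D_i=min(1*3^3,40)=27, bounds=[0,27]
  i=4: D_i=min(1*3^4,40)=40, bounds=[0,40]
  i=5: D_i=min(1*3^5,40)=40, bounds=[0,40]
  i=6: D_i=min(1*3^6,40)=40, bounds=[0,40]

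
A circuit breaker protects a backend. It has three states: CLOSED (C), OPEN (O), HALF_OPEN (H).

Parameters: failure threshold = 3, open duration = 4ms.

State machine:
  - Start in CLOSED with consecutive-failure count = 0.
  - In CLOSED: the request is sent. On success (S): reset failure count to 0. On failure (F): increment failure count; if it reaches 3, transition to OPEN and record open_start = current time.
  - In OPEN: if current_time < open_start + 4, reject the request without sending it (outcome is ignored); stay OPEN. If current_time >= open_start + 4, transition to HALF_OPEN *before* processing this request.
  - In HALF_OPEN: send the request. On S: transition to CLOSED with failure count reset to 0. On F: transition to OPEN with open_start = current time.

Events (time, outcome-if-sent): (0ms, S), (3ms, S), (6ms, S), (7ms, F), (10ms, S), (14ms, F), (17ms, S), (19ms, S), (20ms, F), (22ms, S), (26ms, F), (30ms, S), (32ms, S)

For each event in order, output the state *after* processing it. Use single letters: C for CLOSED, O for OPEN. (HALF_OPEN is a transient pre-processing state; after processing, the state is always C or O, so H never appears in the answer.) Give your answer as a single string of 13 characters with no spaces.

State after each event:
  event#1 t=0ms outcome=S: state=CLOSED
  event#2 t=3ms outcome=S: state=CLOSED
  event#3 t=6ms outcome=S: state=CLOSED
  event#4 t=7ms outcome=F: state=CLOSED
  event#5 t=10ms outcome=S: state=CLOSED
  event#6 t=14ms outcome=F: state=CLOSED
  event#7 t=17ms outcome=S: state=CLOSED
  event#8 t=19ms outcome=S: state=CLOSED
  event#9 t=20ms outcome=F: state=CLOSED
  event#10 t=22ms outcome=S: state=CLOSED
  event#11 t=26ms outcome=F: state=CLOSED
  event#12 t=30ms outcome=S: state=CLOSED
  event#13 t=32ms outcome=S: state=CLOSED

Answer: CCCCCCCCCCCCC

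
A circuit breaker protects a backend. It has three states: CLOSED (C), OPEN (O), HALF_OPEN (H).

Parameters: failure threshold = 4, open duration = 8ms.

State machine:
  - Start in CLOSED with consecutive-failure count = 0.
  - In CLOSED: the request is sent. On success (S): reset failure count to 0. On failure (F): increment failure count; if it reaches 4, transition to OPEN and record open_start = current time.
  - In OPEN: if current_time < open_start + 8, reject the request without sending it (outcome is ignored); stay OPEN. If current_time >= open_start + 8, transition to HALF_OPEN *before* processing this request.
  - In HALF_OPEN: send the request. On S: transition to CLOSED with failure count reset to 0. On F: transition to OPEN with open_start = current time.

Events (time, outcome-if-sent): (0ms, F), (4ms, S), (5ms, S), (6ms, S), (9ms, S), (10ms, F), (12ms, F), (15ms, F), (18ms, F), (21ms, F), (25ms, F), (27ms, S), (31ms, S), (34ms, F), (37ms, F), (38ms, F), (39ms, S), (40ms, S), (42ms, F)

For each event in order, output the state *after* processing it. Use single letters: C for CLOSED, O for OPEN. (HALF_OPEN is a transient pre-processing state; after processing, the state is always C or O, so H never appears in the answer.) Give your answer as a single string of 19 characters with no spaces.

Answer: CCCCCCCCOOOCCCCCCCC

Derivation:
State after each event:
  event#1 t=0ms outcome=F: state=CLOSED
  event#2 t=4ms outcome=S: state=CLOSED
  event#3 t=5ms outcome=S: state=CLOSED
  event#4 t=6ms outcome=S: state=CLOSED
  event#5 t=9ms outcome=S: state=CLOSED
  event#6 t=10ms outcome=F: state=CLOSED
  event#7 t=12ms outcome=F: state=CLOSED
  event#8 t=15ms outcome=F: state=CLOSED
  event#9 t=18ms outcome=F: state=OPEN
  event#10 t=21ms outcome=F: state=OPEN
  event#11 t=25ms outcome=F: state=OPEN
  event#12 t=27ms outcome=S: state=CLOSED
  event#13 t=31ms outcome=S: state=CLOSED
  event#14 t=34ms outcome=F: state=CLOSED
  event#15 t=37ms outcome=F: state=CLOSED
  event#16 t=38ms outcome=F: state=CLOSED
  event#17 t=39ms outcome=S: state=CLOSED
  event#18 t=40ms outcome=S: state=CLOSED
  event#19 t=42ms outcome=F: state=CLOSED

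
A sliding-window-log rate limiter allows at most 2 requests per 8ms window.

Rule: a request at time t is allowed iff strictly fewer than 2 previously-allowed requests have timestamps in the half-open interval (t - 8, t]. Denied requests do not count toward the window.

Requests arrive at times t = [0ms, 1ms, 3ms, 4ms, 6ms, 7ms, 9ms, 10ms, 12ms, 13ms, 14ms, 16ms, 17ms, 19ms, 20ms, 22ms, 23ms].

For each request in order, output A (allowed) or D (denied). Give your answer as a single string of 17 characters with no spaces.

Tracking allowed requests in the window:
  req#1 t=0ms: ALLOW
  req#2 t=1ms: ALLOW
  req#3 t=3ms: DENY
  req#4 t=4ms: DENY
  req#5 t=6ms: DENY
  req#6 t=7ms: DENY
  req#7 t=9ms: ALLOW
  req#8 t=10ms: ALLOW
  req#9 t=12ms: DENY
  req#10 t=13ms: DENY
  req#11 t=14ms: DENY
  req#12 t=16ms: DENY
  req#13 t=17ms: ALLOW
  req#14 t=19ms: ALLOW
  req#15 t=20ms: DENY
  req#16 t=22ms: DENY
  req#17 t=23ms: DENY

Answer: AADDDDAADDDDAADDD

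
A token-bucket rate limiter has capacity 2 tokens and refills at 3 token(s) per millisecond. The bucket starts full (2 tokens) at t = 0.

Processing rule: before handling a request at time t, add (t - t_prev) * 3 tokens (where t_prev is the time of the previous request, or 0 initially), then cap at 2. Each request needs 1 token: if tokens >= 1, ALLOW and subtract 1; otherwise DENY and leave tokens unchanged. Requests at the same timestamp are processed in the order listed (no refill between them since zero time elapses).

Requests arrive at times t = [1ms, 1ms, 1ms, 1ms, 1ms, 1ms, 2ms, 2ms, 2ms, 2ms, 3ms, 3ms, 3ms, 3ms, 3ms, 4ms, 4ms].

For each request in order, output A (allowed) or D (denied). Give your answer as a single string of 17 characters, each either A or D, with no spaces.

Simulating step by step:
  req#1 t=1ms: ALLOW
  req#2 t=1ms: ALLOW
  req#3 t=1ms: DENY
  req#4 t=1ms: DENY
  req#5 t=1ms: DENY
  req#6 t=1ms: DENY
  req#7 t=2ms: ALLOW
  req#8 t=2ms: ALLOW
  req#9 t=2ms: DENY
  req#10 t=2ms: DENY
  req#11 t=3ms: ALLOW
  req#12 t=3ms: ALLOW
  req#13 t=3ms: DENY
  req#14 t=3ms: DENY
  req#15 t=3ms: DENY
  req#16 t=4ms: ALLOW
  req#17 t=4ms: ALLOW

Answer: AADDDDAADDAADDDAA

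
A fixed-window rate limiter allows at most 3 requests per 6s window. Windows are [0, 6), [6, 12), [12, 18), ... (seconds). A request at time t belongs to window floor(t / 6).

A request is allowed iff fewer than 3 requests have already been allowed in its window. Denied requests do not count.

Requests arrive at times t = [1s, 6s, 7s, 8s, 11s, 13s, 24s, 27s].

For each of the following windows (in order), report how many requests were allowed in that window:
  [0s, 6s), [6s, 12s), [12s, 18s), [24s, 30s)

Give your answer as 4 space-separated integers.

Answer: 1 3 1 2

Derivation:
Processing requests:
  req#1 t=1s (window 0): ALLOW
  req#2 t=6s (window 1): ALLOW
  req#3 t=7s (window 1): ALLOW
  req#4 t=8s (window 1): ALLOW
  req#5 t=11s (window 1): DENY
  req#6 t=13s (window 2): ALLOW
  req#7 t=24s (window 4): ALLOW
  req#8 t=27s (window 4): ALLOW

Allowed counts by window: 1 3 1 2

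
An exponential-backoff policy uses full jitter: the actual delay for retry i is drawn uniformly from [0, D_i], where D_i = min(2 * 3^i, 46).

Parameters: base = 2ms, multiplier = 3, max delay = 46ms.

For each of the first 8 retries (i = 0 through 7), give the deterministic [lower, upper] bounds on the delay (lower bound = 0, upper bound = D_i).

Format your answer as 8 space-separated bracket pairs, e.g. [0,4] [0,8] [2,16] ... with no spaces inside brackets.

Answer: [0,2] [0,6] [0,18] [0,46] [0,46] [0,46] [0,46] [0,46]

Derivation:
Computing bounds per retry:
  i=0: D_i=min(2*3^0,46)=2, bounds=[0,2]
  i=1: D_i=min(2*3^1,46)=6, bounds=[0,6]
  i=2: D_i=min(2*3^2,46)=18, bounds=[0,18]
  i=3: D_i=min(2*3^3,46)=46, bounds=[0,46]
  i=4: D_i=min(2*3^4,46)=46, bounds=[0,46]
  i=5: D_i=min(2*3^5,46)=46, bounds=[0,46]
  i=6: D_i=min(2*3^6,46)=46, bounds=[0,46]
  i=7: D_i=min(2*3^7,46)=46, bounds=[0,46]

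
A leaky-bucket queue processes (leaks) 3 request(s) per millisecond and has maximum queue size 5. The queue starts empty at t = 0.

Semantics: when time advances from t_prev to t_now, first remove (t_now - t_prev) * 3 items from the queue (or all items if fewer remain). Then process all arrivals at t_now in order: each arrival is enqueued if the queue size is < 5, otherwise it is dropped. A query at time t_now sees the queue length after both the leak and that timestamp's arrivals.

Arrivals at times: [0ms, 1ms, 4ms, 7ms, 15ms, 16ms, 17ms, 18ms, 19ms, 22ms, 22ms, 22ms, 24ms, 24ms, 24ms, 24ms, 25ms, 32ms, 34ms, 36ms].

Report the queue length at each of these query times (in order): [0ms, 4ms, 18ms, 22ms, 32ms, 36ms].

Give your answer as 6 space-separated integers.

Answer: 1 1 1 3 1 1

Derivation:
Queue lengths at query times:
  query t=0ms: backlog = 1
  query t=4ms: backlog = 1
  query t=18ms: backlog = 1
  query t=22ms: backlog = 3
  query t=32ms: backlog = 1
  query t=36ms: backlog = 1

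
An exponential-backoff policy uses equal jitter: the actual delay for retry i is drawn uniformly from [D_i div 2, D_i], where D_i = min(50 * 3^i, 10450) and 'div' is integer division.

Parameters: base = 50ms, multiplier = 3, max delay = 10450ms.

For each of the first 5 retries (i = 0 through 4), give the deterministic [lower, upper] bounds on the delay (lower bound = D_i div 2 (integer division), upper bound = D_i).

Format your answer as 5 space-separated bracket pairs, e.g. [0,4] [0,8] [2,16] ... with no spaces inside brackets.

Computing bounds per retry:
  i=0: D_i=min(50*3^0,10450)=50, bounds=[25,50]
  i=1: D_i=min(50*3^1,10450)=150, bounds=[75,150]
  i=2: D_i=min(50*3^2,10450)=450, bounds=[225,450]
  i=3: D_i=min(50*3^3,10450)=1350, bounds=[675,1350]
  i=4: D_i=min(50*3^4,10450)=4050, bounds=[2025,4050]

Answer: [25,50] [75,150] [225,450] [675,1350] [2025,4050]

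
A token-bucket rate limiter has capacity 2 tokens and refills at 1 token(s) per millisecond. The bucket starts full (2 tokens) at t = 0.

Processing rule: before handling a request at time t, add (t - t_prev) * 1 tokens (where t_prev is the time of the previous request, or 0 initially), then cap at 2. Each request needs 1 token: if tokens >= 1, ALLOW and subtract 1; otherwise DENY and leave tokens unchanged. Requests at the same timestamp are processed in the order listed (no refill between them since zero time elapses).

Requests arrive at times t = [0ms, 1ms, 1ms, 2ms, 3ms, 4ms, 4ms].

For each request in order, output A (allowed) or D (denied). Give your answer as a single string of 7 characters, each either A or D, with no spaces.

Simulating step by step:
  req#1 t=0ms: ALLOW
  req#2 t=1ms: ALLOW
  req#3 t=1ms: ALLOW
  req#4 t=2ms: ALLOW
  req#5 t=3ms: ALLOW
  req#6 t=4ms: ALLOW
  req#7 t=4ms: DENY

Answer: AAAAAAD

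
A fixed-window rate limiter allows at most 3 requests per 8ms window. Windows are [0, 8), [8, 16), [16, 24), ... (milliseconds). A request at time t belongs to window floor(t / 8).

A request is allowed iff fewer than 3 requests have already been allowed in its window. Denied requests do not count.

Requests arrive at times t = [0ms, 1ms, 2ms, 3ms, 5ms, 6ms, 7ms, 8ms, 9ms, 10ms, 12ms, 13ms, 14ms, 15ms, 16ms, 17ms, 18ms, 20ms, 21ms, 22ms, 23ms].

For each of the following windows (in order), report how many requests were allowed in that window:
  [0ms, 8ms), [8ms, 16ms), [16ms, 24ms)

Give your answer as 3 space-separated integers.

Processing requests:
  req#1 t=0ms (window 0): ALLOW
  req#2 t=1ms (window 0): ALLOW
  req#3 t=2ms (window 0): ALLOW
  req#4 t=3ms (window 0): DENY
  req#5 t=5ms (window 0): DENY
  req#6 t=6ms (window 0): DENY
  req#7 t=7ms (window 0): DENY
  req#8 t=8ms (window 1): ALLOW
  req#9 t=9ms (window 1): ALLOW
  req#10 t=10ms (window 1): ALLOW
  req#11 t=12ms (window 1): DENY
  req#12 t=13ms (window 1): DENY
  req#13 t=14ms (window 1): DENY
  req#14 t=15ms (window 1): DENY
  req#15 t=16ms (window 2): ALLOW
  req#16 t=17ms (window 2): ALLOW
  req#17 t=18ms (window 2): ALLOW
  req#18 t=20ms (window 2): DENY
  req#19 t=21ms (window 2): DENY
  req#20 t=22ms (window 2): DENY
  req#21 t=23ms (window 2): DENY

Allowed counts by window: 3 3 3

Answer: 3 3 3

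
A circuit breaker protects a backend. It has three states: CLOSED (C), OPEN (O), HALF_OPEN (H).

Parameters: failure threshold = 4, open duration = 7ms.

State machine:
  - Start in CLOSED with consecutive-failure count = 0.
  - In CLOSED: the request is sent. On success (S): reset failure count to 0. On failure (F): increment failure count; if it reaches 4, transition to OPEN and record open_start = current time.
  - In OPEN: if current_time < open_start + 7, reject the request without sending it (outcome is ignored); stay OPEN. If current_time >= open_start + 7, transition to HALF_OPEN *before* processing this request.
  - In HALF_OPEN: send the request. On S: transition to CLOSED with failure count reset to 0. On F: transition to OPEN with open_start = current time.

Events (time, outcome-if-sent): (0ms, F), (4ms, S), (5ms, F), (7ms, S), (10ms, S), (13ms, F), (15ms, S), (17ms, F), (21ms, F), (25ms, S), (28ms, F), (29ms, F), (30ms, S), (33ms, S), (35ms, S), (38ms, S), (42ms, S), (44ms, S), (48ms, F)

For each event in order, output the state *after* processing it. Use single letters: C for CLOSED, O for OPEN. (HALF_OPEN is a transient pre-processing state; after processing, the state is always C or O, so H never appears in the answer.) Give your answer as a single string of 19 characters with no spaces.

State after each event:
  event#1 t=0ms outcome=F: state=CLOSED
  event#2 t=4ms outcome=S: state=CLOSED
  event#3 t=5ms outcome=F: state=CLOSED
  event#4 t=7ms outcome=S: state=CLOSED
  event#5 t=10ms outcome=S: state=CLOSED
  event#6 t=13ms outcome=F: state=CLOSED
  event#7 t=15ms outcome=S: state=CLOSED
  event#8 t=17ms outcome=F: state=CLOSED
  event#9 t=21ms outcome=F: state=CLOSED
  event#10 t=25ms outcome=S: state=CLOSED
  event#11 t=28ms outcome=F: state=CLOSED
  event#12 t=29ms outcome=F: state=CLOSED
  event#13 t=30ms outcome=S: state=CLOSED
  event#14 t=33ms outcome=S: state=CLOSED
  event#15 t=35ms outcome=S: state=CLOSED
  event#16 t=38ms outcome=S: state=CLOSED
  event#17 t=42ms outcome=S: state=CLOSED
  event#18 t=44ms outcome=S: state=CLOSED
  event#19 t=48ms outcome=F: state=CLOSED

Answer: CCCCCCCCCCCCCCCCCCC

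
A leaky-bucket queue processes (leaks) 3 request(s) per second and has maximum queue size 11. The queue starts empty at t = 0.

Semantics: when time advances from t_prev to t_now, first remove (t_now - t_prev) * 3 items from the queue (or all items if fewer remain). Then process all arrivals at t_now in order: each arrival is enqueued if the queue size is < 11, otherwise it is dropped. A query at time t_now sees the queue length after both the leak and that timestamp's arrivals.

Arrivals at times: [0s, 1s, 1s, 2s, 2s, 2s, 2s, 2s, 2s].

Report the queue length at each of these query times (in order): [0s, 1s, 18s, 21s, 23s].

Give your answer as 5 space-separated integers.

Answer: 1 2 0 0 0

Derivation:
Queue lengths at query times:
  query t=0s: backlog = 1
  query t=1s: backlog = 2
  query t=18s: backlog = 0
  query t=21s: backlog = 0
  query t=23s: backlog = 0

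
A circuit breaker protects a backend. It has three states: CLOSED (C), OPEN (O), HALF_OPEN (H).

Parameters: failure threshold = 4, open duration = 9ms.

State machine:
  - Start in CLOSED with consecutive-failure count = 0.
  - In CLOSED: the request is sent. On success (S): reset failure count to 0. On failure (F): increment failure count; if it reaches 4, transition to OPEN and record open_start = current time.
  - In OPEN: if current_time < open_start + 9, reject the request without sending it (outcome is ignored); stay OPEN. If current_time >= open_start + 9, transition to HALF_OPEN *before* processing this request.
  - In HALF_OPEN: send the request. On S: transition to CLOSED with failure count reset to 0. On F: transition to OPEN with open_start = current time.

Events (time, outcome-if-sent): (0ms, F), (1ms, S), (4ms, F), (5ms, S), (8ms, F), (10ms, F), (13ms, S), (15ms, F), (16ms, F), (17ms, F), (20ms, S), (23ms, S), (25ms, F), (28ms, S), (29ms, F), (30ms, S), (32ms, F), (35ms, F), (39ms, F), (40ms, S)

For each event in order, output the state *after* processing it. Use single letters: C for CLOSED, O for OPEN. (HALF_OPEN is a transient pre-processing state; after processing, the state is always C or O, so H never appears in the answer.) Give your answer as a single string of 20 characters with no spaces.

Answer: CCCCCCCCCCCCCCCCCCCC

Derivation:
State after each event:
  event#1 t=0ms outcome=F: state=CLOSED
  event#2 t=1ms outcome=S: state=CLOSED
  event#3 t=4ms outcome=F: state=CLOSED
  event#4 t=5ms outcome=S: state=CLOSED
  event#5 t=8ms outcome=F: state=CLOSED
  event#6 t=10ms outcome=F: state=CLOSED
  event#7 t=13ms outcome=S: state=CLOSED
  event#8 t=15ms outcome=F: state=CLOSED
  event#9 t=16ms outcome=F: state=CLOSED
  event#10 t=17ms outcome=F: state=CLOSED
  event#11 t=20ms outcome=S: state=CLOSED
  event#12 t=23ms outcome=S: state=CLOSED
  event#13 t=25ms outcome=F: state=CLOSED
  event#14 t=28ms outcome=S: state=CLOSED
  event#15 t=29ms outcome=F: state=CLOSED
  event#16 t=30ms outcome=S: state=CLOSED
  event#17 t=32ms outcome=F: state=CLOSED
  event#18 t=35ms outcome=F: state=CLOSED
  event#19 t=39ms outcome=F: state=CLOSED
  event#20 t=40ms outcome=S: state=CLOSED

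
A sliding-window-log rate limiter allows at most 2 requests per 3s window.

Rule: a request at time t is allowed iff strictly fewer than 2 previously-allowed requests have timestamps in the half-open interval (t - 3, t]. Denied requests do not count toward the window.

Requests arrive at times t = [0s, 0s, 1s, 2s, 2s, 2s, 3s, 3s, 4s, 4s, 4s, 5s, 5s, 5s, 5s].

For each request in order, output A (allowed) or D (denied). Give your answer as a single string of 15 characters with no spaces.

Answer: AADDDDAADDDDDDD

Derivation:
Tracking allowed requests in the window:
  req#1 t=0s: ALLOW
  req#2 t=0s: ALLOW
  req#3 t=1s: DENY
  req#4 t=2s: DENY
  req#5 t=2s: DENY
  req#6 t=2s: DENY
  req#7 t=3s: ALLOW
  req#8 t=3s: ALLOW
  req#9 t=4s: DENY
  req#10 t=4s: DENY
  req#11 t=4s: DENY
  req#12 t=5s: DENY
  req#13 t=5s: DENY
  req#14 t=5s: DENY
  req#15 t=5s: DENY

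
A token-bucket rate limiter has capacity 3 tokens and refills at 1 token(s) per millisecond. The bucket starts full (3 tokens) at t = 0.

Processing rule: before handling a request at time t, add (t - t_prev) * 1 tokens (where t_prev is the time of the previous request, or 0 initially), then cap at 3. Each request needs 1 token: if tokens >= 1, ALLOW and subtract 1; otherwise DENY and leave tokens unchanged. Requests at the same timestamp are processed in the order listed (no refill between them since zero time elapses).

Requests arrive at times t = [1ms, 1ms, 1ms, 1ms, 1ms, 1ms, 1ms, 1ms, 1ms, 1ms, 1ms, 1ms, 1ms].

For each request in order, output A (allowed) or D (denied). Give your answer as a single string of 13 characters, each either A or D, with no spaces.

Answer: AAADDDDDDDDDD

Derivation:
Simulating step by step:
  req#1 t=1ms: ALLOW
  req#2 t=1ms: ALLOW
  req#3 t=1ms: ALLOW
  req#4 t=1ms: DENY
  req#5 t=1ms: DENY
  req#6 t=1ms: DENY
  req#7 t=1ms: DENY
  req#8 t=1ms: DENY
  req#9 t=1ms: DENY
  req#10 t=1ms: DENY
  req#11 t=1ms: DENY
  req#12 t=1ms: DENY
  req#13 t=1ms: DENY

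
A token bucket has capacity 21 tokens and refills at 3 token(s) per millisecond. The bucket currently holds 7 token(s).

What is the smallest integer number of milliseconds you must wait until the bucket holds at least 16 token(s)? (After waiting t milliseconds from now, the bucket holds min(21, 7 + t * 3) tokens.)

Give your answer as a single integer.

Answer: 3

Derivation:
Need 7 + t * 3 >= 16, so t >= 9/3.
Smallest integer t = ceil(9/3) = 3.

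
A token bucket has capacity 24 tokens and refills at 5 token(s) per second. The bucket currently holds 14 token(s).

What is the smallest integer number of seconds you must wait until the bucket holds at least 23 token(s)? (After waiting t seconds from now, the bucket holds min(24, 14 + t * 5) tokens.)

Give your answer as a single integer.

Answer: 2

Derivation:
Need 14 + t * 5 >= 23, so t >= 9/5.
Smallest integer t = ceil(9/5) = 2.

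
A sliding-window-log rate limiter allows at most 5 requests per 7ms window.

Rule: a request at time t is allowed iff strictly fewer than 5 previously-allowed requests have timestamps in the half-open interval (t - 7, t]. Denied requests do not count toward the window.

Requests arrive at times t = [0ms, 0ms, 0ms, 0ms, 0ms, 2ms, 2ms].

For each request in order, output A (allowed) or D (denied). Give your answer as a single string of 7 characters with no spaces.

Answer: AAAAADD

Derivation:
Tracking allowed requests in the window:
  req#1 t=0ms: ALLOW
  req#2 t=0ms: ALLOW
  req#3 t=0ms: ALLOW
  req#4 t=0ms: ALLOW
  req#5 t=0ms: ALLOW
  req#6 t=2ms: DENY
  req#7 t=2ms: DENY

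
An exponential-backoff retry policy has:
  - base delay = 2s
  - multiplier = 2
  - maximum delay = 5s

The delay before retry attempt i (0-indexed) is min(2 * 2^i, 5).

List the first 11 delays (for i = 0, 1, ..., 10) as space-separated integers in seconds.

Computing each delay:
  i=0: min(2*2^0, 5) = 2
  i=1: min(2*2^1, 5) = 4
  i=2: min(2*2^2, 5) = 5
  i=3: min(2*2^3, 5) = 5
  i=4: min(2*2^4, 5) = 5
  i=5: min(2*2^5, 5) = 5
  i=6: min(2*2^6, 5) = 5
  i=7: min(2*2^7, 5) = 5
  i=8: min(2*2^8, 5) = 5
  i=9: min(2*2^9, 5) = 5
  i=10: min(2*2^10, 5) = 5

Answer: 2 4 5 5 5 5 5 5 5 5 5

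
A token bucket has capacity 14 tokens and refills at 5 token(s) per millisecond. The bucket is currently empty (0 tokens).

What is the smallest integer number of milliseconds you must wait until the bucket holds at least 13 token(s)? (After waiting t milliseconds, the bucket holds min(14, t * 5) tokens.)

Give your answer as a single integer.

Need t * 5 >= 13, so t >= 13/5.
Smallest integer t = ceil(13/5) = 3.

Answer: 3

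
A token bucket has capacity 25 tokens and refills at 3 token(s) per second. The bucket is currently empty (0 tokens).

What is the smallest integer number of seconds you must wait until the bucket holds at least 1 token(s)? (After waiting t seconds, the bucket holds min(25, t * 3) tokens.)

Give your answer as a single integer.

Need t * 3 >= 1, so t >= 1/3.
Smallest integer t = ceil(1/3) = 1.

Answer: 1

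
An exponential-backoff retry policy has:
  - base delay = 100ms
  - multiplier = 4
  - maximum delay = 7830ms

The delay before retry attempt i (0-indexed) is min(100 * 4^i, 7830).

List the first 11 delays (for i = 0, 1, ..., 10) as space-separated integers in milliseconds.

Computing each delay:
  i=0: min(100*4^0, 7830) = 100
  i=1: min(100*4^1, 7830) = 400
  i=2: min(100*4^2, 7830) = 1600
  i=3: min(100*4^3, 7830) = 6400
  i=4: min(100*4^4, 7830) = 7830
  i=5: min(100*4^5, 7830) = 7830
  i=6: min(100*4^6, 7830) = 7830
  i=7: min(100*4^7, 7830) = 7830
  i=8: min(100*4^8, 7830) = 7830
  i=9: min(100*4^9, 7830) = 7830
  i=10: min(100*4^10, 7830) = 7830

Answer: 100 400 1600 6400 7830 7830 7830 7830 7830 7830 7830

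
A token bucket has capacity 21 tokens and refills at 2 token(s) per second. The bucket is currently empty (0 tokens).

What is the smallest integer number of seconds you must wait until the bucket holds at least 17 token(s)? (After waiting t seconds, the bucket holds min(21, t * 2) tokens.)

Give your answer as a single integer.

Need t * 2 >= 17, so t >= 17/2.
Smallest integer t = ceil(17/2) = 9.

Answer: 9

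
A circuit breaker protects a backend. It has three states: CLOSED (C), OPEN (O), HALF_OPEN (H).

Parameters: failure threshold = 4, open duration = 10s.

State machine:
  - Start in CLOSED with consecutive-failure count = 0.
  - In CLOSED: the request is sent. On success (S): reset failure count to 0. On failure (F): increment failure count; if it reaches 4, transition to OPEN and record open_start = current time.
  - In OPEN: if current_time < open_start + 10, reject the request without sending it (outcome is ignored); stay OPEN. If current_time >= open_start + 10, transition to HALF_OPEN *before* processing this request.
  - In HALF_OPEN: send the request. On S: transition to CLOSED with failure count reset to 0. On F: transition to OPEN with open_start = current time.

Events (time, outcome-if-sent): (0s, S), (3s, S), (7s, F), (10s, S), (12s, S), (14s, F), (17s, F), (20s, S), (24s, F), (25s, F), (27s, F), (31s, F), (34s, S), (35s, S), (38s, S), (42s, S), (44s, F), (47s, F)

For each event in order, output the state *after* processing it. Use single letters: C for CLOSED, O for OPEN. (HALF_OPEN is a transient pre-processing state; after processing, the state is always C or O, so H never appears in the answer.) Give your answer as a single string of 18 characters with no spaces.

Answer: CCCCCCCCCCCOOOOCCC

Derivation:
State after each event:
  event#1 t=0s outcome=S: state=CLOSED
  event#2 t=3s outcome=S: state=CLOSED
  event#3 t=7s outcome=F: state=CLOSED
  event#4 t=10s outcome=S: state=CLOSED
  event#5 t=12s outcome=S: state=CLOSED
  event#6 t=14s outcome=F: state=CLOSED
  event#7 t=17s outcome=F: state=CLOSED
  event#8 t=20s outcome=S: state=CLOSED
  event#9 t=24s outcome=F: state=CLOSED
  event#10 t=25s outcome=F: state=CLOSED
  event#11 t=27s outcome=F: state=CLOSED
  event#12 t=31s outcome=F: state=OPEN
  event#13 t=34s outcome=S: state=OPEN
  event#14 t=35s outcome=S: state=OPEN
  event#15 t=38s outcome=S: state=OPEN
  event#16 t=42s outcome=S: state=CLOSED
  event#17 t=44s outcome=F: state=CLOSED
  event#18 t=47s outcome=F: state=CLOSED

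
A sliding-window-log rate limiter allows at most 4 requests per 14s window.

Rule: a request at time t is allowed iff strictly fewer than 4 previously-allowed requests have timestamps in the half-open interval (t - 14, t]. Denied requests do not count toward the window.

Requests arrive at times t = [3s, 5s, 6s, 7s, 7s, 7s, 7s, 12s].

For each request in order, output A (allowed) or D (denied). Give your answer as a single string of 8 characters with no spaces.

Tracking allowed requests in the window:
  req#1 t=3s: ALLOW
  req#2 t=5s: ALLOW
  req#3 t=6s: ALLOW
  req#4 t=7s: ALLOW
  req#5 t=7s: DENY
  req#6 t=7s: DENY
  req#7 t=7s: DENY
  req#8 t=12s: DENY

Answer: AAAADDDD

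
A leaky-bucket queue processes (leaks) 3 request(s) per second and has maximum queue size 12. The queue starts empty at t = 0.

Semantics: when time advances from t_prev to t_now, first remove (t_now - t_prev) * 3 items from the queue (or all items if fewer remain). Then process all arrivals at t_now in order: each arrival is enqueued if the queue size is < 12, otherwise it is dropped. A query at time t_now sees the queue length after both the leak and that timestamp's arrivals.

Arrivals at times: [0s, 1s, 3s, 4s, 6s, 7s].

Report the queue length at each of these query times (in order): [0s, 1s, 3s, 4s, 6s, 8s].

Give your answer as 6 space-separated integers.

Answer: 1 1 1 1 1 0

Derivation:
Queue lengths at query times:
  query t=0s: backlog = 1
  query t=1s: backlog = 1
  query t=3s: backlog = 1
  query t=4s: backlog = 1
  query t=6s: backlog = 1
  query t=8s: backlog = 0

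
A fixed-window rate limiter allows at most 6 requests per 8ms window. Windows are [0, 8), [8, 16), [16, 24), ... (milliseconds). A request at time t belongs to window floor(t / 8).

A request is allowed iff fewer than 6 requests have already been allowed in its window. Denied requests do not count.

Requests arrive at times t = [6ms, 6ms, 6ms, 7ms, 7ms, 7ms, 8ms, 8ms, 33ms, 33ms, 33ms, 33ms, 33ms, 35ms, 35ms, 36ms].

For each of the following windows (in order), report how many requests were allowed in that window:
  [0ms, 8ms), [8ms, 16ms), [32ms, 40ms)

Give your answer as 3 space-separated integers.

Answer: 6 2 6

Derivation:
Processing requests:
  req#1 t=6ms (window 0): ALLOW
  req#2 t=6ms (window 0): ALLOW
  req#3 t=6ms (window 0): ALLOW
  req#4 t=7ms (window 0): ALLOW
  req#5 t=7ms (window 0): ALLOW
  req#6 t=7ms (window 0): ALLOW
  req#7 t=8ms (window 1): ALLOW
  req#8 t=8ms (window 1): ALLOW
  req#9 t=33ms (window 4): ALLOW
  req#10 t=33ms (window 4): ALLOW
  req#11 t=33ms (window 4): ALLOW
  req#12 t=33ms (window 4): ALLOW
  req#13 t=33ms (window 4): ALLOW
  req#14 t=35ms (window 4): ALLOW
  req#15 t=35ms (window 4): DENY
  req#16 t=36ms (window 4): DENY

Allowed counts by window: 6 2 6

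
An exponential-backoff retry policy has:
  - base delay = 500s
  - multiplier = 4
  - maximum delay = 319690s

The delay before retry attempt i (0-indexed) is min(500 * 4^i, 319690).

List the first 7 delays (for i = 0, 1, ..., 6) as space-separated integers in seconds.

Answer: 500 2000 8000 32000 128000 319690 319690

Derivation:
Computing each delay:
  i=0: min(500*4^0, 319690) = 500
  i=1: min(500*4^1, 319690) = 2000
  i=2: min(500*4^2, 319690) = 8000
  i=3: min(500*4^3, 319690) = 32000
  i=4: min(500*4^4, 319690) = 128000
  i=5: min(500*4^5, 319690) = 319690
  i=6: min(500*4^6, 319690) = 319690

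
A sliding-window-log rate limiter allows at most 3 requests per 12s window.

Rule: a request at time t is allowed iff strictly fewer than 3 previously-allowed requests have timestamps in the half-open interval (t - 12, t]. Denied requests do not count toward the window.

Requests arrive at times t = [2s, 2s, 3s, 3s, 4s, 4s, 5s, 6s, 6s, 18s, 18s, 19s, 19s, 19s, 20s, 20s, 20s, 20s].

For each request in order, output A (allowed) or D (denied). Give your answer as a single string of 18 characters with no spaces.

Tracking allowed requests in the window:
  req#1 t=2s: ALLOW
  req#2 t=2s: ALLOW
  req#3 t=3s: ALLOW
  req#4 t=3s: DENY
  req#5 t=4s: DENY
  req#6 t=4s: DENY
  req#7 t=5s: DENY
  req#8 t=6s: DENY
  req#9 t=6s: DENY
  req#10 t=18s: ALLOW
  req#11 t=18s: ALLOW
  req#12 t=19s: ALLOW
  req#13 t=19s: DENY
  req#14 t=19s: DENY
  req#15 t=20s: DENY
  req#16 t=20s: DENY
  req#17 t=20s: DENY
  req#18 t=20s: DENY

Answer: AAADDDDDDAAADDDDDD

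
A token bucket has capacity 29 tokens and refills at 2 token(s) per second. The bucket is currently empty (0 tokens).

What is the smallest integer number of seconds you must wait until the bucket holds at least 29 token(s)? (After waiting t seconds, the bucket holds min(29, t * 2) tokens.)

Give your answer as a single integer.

Need t * 2 >= 29, so t >= 29/2.
Smallest integer t = ceil(29/2) = 15.

Answer: 15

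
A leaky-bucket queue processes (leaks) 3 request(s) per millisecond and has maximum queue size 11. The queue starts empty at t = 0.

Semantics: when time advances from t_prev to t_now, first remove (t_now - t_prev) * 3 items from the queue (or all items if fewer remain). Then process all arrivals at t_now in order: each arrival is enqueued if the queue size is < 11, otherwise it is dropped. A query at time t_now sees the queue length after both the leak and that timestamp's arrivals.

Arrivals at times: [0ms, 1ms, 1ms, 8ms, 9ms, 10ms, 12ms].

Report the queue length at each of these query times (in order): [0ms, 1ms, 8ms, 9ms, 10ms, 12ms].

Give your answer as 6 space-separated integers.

Answer: 1 2 1 1 1 1

Derivation:
Queue lengths at query times:
  query t=0ms: backlog = 1
  query t=1ms: backlog = 2
  query t=8ms: backlog = 1
  query t=9ms: backlog = 1
  query t=10ms: backlog = 1
  query t=12ms: backlog = 1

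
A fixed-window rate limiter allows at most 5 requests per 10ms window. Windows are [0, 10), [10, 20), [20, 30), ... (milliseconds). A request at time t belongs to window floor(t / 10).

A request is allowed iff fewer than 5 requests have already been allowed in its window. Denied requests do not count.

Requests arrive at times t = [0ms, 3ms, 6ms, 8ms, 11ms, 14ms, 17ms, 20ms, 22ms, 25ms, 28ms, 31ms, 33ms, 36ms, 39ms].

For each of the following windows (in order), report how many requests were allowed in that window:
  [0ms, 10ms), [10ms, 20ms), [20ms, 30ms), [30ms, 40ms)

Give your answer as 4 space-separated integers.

Answer: 4 3 4 4

Derivation:
Processing requests:
  req#1 t=0ms (window 0): ALLOW
  req#2 t=3ms (window 0): ALLOW
  req#3 t=6ms (window 0): ALLOW
  req#4 t=8ms (window 0): ALLOW
  req#5 t=11ms (window 1): ALLOW
  req#6 t=14ms (window 1): ALLOW
  req#7 t=17ms (window 1): ALLOW
  req#8 t=20ms (window 2): ALLOW
  req#9 t=22ms (window 2): ALLOW
  req#10 t=25ms (window 2): ALLOW
  req#11 t=28ms (window 2): ALLOW
  req#12 t=31ms (window 3): ALLOW
  req#13 t=33ms (window 3): ALLOW
  req#14 t=36ms (window 3): ALLOW
  req#15 t=39ms (window 3): ALLOW

Allowed counts by window: 4 3 4 4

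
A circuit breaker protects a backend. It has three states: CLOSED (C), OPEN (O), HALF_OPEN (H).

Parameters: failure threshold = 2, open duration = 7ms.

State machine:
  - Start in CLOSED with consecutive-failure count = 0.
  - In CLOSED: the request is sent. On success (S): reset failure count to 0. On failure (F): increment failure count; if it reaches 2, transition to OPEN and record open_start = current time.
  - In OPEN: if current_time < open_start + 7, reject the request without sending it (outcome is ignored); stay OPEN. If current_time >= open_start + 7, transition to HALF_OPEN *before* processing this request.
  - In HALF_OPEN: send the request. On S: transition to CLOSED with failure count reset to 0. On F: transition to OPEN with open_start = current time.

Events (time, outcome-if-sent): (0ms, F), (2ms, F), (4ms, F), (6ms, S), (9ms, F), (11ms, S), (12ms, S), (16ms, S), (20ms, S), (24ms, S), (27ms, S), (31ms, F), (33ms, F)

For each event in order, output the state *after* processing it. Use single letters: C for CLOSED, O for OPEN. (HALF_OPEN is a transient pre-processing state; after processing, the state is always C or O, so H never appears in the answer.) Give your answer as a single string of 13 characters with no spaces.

Answer: COOOOOOCCCCCO

Derivation:
State after each event:
  event#1 t=0ms outcome=F: state=CLOSED
  event#2 t=2ms outcome=F: state=OPEN
  event#3 t=4ms outcome=F: state=OPEN
  event#4 t=6ms outcome=S: state=OPEN
  event#5 t=9ms outcome=F: state=OPEN
  event#6 t=11ms outcome=S: state=OPEN
  event#7 t=12ms outcome=S: state=OPEN
  event#8 t=16ms outcome=S: state=CLOSED
  event#9 t=20ms outcome=S: state=CLOSED
  event#10 t=24ms outcome=S: state=CLOSED
  event#11 t=27ms outcome=S: state=CLOSED
  event#12 t=31ms outcome=F: state=CLOSED
  event#13 t=33ms outcome=F: state=OPEN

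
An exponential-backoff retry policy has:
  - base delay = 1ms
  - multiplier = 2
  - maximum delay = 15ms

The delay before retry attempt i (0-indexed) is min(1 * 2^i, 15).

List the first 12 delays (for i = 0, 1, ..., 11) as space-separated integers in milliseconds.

Computing each delay:
  i=0: min(1*2^0, 15) = 1
  i=1: min(1*2^1, 15) = 2
  i=2: min(1*2^2, 15) = 4
  i=3: min(1*2^3, 15) = 8
  i=4: min(1*2^4, 15) = 15
  i=5: min(1*2^5, 15) = 15
  i=6: min(1*2^6, 15) = 15
  i=7: min(1*2^7, 15) = 15
  i=8: min(1*2^8, 15) = 15
  i=9: min(1*2^9, 15) = 15
  i=10: min(1*2^10, 15) = 15
  i=11: min(1*2^11, 15) = 15

Answer: 1 2 4 8 15 15 15 15 15 15 15 15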